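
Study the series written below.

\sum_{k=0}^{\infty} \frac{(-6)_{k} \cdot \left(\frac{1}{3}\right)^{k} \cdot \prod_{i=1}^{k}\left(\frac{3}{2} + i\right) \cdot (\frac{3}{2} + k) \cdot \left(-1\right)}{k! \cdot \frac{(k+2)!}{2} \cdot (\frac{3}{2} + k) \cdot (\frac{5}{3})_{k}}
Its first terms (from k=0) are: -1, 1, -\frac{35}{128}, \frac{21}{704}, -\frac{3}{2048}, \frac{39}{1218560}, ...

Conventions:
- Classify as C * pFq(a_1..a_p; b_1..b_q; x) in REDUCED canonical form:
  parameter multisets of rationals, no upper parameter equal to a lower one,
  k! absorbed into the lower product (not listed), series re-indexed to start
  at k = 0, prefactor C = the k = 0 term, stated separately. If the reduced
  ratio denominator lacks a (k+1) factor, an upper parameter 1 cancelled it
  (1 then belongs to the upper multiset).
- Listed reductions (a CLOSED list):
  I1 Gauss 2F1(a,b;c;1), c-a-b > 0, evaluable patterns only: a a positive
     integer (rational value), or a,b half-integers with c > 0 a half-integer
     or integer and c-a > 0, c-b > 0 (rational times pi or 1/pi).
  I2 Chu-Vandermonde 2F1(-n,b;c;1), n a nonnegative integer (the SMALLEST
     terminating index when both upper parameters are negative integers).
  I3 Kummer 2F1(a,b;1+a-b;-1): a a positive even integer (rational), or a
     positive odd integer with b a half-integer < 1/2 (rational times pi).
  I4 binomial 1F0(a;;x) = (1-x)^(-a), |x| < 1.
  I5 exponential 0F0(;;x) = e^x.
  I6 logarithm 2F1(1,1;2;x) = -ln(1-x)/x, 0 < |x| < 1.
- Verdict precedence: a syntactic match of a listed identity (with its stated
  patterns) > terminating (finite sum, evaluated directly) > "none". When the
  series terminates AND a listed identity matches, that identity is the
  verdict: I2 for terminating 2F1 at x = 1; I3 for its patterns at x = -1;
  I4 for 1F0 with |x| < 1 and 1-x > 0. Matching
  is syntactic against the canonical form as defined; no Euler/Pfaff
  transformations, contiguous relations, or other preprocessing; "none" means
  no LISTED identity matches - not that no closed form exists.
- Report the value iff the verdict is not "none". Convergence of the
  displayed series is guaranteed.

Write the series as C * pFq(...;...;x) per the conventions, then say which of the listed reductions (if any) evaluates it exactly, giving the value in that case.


Prefactor -1, argument \frac{1}{3}: 2F2 with upper {-6, \frac{5}{2}} over lower {\frac{5}{3}, 3}. Verdict: terminating. With -6 upstairs the series is a 7-term polynomial sum; evaluated term by term. Value: -\frac{420424877}{1715732480}.

First insight: x = \frac{1}{3} and the denominator's factorial ratio (prefactor -1) is a lower Pochhammer.
Consecutive-term ratio: r(k) = \frac{1}{3} * (k-6) (k+\frac{5}{2}) / [(k+\frac{5}{3}) (k+3) (k+1)] - rational in k. x = \frac{1}{3}; t_0 = -1; negate the roots.


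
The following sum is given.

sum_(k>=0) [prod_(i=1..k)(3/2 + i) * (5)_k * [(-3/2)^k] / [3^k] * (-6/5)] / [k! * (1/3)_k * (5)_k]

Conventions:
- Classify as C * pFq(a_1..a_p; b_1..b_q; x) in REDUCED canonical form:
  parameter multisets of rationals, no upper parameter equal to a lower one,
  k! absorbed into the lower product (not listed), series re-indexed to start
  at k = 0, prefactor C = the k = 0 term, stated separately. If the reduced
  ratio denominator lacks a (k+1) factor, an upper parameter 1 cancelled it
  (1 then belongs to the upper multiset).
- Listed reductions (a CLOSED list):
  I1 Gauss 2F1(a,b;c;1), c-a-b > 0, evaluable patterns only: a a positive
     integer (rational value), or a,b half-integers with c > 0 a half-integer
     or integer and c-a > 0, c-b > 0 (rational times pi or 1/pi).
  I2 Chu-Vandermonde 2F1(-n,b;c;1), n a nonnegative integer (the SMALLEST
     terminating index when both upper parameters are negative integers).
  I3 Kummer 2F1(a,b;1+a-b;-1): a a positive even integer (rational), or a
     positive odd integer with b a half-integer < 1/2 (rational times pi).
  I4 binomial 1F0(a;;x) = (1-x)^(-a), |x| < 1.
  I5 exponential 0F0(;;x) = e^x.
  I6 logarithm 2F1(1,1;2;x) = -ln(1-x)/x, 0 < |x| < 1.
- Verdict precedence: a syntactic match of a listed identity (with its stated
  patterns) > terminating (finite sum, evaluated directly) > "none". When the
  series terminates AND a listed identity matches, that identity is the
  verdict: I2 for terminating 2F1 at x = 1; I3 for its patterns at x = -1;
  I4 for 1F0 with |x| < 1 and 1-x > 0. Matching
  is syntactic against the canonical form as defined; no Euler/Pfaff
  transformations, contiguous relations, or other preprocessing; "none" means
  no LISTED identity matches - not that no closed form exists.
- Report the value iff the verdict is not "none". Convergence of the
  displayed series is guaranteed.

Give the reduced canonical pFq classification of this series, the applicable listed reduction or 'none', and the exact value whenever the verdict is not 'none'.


The series (x = -1/2) is 1F1: upper {5/2}, lower {1/3}, prefactor -6/5. Verdict: none. No listed pattern accepts 1F1(5/2; 1/3; -1/2).

Structural cue: x = (-1/2) and the running product (prefactor -6/5) telescopes to a rising factorial.
Consecutive-term ratio: r(k) = (-1/2) * (k+5/2) / [(k+1/3) (k+1)] - rational in k. x = (-1/2); t_0 = -6/5; negate the roots.


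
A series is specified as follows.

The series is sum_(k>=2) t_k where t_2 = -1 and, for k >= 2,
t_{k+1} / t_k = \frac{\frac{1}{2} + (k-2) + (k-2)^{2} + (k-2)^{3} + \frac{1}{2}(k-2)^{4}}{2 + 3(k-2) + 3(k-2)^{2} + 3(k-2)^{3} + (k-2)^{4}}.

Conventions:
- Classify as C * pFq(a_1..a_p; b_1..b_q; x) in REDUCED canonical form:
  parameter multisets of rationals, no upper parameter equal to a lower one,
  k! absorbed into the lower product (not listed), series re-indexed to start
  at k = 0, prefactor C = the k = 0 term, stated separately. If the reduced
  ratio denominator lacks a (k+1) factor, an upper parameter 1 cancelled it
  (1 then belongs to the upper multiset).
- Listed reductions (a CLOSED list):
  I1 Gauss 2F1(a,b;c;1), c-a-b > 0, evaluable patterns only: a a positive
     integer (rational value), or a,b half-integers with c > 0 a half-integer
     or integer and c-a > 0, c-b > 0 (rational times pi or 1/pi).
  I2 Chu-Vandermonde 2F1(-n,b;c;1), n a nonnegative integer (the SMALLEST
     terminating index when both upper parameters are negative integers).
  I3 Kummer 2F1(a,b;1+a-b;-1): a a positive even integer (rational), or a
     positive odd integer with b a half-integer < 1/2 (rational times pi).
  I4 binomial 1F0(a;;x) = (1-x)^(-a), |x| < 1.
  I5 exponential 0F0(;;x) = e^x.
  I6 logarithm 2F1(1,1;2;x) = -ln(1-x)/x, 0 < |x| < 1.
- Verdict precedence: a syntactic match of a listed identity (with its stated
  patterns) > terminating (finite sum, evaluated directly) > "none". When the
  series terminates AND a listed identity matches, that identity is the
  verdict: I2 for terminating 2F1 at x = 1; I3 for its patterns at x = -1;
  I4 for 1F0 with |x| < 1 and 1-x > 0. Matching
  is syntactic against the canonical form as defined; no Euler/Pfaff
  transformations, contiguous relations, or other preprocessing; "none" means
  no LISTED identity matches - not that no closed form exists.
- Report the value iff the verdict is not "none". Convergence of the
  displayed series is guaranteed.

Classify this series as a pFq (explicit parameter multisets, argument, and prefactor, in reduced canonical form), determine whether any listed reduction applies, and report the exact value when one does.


The series (x = \frac{1}{2}) is 2F1: upper {1, 1}, lower {2}, prefactor -1. Verdict: the I6 logarithm reduction fires (the logarithm: parameters (1,1;2), x = \frac{1}{2}). Exact value: 2 \cdot \ln\left(\frac{1}{2}\right).

Structural cue: with t_0 = -1, factor the ratio over Q (C = -1): negated roots = parameters.
Ratio: r(k) = \frac{1}{2} * (k+1) (k+1) / [(k+2) (k+1)] - rational; roots negated = parameters, x = \frac{1}{2}, C = -1.


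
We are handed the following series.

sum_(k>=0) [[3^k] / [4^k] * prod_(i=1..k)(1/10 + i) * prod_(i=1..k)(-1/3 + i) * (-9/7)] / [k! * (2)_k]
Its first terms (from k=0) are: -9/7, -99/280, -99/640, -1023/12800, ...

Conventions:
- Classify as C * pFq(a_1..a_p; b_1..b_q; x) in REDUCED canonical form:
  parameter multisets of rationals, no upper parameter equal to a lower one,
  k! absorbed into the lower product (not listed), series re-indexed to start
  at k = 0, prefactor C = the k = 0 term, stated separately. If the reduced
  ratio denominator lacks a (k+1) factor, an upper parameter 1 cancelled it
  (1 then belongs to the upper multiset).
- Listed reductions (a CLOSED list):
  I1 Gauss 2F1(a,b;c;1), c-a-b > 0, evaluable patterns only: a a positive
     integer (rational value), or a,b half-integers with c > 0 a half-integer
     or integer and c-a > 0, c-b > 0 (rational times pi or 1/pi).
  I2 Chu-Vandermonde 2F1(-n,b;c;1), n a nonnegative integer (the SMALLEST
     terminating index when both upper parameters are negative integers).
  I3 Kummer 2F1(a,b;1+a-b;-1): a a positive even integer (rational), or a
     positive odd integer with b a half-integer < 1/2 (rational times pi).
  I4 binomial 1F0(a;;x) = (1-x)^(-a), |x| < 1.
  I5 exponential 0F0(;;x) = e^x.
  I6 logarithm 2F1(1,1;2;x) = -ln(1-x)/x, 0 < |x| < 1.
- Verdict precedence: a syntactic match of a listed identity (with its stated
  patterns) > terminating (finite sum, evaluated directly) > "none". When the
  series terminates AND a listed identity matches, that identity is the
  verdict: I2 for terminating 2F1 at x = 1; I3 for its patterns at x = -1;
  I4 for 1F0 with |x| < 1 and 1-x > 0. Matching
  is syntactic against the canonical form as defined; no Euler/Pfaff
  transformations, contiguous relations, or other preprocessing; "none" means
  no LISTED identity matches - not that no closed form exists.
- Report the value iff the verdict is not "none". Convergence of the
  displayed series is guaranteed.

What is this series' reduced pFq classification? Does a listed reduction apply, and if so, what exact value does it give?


x = 3/4 here; the reduced form reads 2F1, upper {2/3, 11/10}, lower {2}, C = -9/7. Verdict: none here - no I1-I6 shape fits x = 3/4 with lower {2}.

Structural cue: with t_0 = -9/7, the running product (prefactor -9/7) telescopes to a rising factorial.
Term ratio: r(k) = (3/4) * (k+2/3) (k+11/10) / [(k+2) (k+1)] - poly over poly, x = (3/4) from leading terms; C = -9/7 at k = 0.


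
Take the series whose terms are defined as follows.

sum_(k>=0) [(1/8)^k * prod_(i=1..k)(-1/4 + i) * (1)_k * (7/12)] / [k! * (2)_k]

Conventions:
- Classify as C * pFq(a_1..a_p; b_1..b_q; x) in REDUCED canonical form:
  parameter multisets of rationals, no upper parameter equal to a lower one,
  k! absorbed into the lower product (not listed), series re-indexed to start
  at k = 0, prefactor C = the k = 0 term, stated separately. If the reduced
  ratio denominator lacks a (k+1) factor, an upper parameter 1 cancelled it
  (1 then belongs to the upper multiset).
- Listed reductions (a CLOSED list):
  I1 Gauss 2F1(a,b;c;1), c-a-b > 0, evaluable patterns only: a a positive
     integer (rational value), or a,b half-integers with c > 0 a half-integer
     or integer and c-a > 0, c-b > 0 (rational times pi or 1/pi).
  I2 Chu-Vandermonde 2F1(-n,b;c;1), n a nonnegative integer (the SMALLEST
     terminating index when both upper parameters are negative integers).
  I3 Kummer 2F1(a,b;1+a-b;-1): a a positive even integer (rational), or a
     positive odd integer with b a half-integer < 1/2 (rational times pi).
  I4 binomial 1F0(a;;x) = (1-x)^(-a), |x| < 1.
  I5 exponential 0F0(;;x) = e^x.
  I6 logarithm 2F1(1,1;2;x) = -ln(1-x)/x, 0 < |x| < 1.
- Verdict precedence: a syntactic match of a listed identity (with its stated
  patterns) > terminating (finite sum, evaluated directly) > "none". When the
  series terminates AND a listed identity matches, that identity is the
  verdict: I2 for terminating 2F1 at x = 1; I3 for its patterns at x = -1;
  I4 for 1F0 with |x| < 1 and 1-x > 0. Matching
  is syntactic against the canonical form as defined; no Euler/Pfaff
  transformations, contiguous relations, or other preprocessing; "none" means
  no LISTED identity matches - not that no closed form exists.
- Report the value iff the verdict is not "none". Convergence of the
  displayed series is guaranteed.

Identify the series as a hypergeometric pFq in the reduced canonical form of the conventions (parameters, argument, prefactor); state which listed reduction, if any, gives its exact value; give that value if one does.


Reduced: x = 1/8, 2F1, upper = {3/4, 1}, lower = {2}, C = 7/12. Verdict: none (x = 1/8): each listed identity misses the multisets {3/4, 1} ; {2}.

The tell: with t_0 = 7/12, the running product (C = 7/12, x = 1/8) telescopes to a rising factorial.
Term ratio: r(k) = (1/8) * (k+3/4) (k+1) / [(k+2) (k+1)] - rational; roots negated = parameters, x = (1/8), C = 7/12.


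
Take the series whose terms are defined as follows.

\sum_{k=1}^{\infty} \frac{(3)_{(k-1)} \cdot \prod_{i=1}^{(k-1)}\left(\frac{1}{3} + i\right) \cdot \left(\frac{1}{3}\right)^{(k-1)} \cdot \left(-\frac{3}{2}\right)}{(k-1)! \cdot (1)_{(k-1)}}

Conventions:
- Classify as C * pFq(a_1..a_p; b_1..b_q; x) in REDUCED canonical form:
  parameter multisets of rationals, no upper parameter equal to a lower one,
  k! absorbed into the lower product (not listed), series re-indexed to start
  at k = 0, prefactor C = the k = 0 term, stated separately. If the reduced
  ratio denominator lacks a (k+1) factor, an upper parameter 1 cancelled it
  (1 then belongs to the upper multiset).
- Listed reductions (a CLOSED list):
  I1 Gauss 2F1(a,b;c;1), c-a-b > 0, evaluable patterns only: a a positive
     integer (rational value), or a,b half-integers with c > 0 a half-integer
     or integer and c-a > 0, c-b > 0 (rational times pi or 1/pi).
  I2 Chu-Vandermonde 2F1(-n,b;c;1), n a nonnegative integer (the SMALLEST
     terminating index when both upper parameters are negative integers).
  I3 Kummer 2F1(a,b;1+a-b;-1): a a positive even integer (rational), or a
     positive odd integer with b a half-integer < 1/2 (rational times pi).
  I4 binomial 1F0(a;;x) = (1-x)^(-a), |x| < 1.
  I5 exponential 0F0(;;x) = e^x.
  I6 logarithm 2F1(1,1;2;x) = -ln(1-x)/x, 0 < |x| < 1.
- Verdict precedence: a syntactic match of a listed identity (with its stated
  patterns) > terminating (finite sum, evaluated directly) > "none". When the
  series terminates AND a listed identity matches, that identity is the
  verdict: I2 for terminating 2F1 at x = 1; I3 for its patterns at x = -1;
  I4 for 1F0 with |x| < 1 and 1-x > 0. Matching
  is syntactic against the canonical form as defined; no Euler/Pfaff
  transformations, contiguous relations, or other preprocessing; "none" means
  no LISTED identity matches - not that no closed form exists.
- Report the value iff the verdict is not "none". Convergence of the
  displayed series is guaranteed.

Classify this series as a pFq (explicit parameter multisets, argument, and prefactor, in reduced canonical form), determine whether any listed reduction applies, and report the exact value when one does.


At argument \frac{1}{3}: a 2F1 with upper {\frac{4}{3}, 3}, lower {1}, scaled by C = -\frac{3}{2}. Verdict: none (x = \frac{1}{3}): each listed identity misses the multisets {\frac{4}{3}, 3} ; {1}.

Key step: from the first term -\frac{3}{2}: the running product (C = -3/2, x = 1/3) telescopes to a rising factorial.
Adjacent-term ratio: r(k) = \frac{1}{3} * (k+\frac{4}{3}) (k+3) / [(k+1) (k+1)] - rational in k, leading ratio \frac{1}{3}; with t_0 = -\frac{3}{2}, classification follows.


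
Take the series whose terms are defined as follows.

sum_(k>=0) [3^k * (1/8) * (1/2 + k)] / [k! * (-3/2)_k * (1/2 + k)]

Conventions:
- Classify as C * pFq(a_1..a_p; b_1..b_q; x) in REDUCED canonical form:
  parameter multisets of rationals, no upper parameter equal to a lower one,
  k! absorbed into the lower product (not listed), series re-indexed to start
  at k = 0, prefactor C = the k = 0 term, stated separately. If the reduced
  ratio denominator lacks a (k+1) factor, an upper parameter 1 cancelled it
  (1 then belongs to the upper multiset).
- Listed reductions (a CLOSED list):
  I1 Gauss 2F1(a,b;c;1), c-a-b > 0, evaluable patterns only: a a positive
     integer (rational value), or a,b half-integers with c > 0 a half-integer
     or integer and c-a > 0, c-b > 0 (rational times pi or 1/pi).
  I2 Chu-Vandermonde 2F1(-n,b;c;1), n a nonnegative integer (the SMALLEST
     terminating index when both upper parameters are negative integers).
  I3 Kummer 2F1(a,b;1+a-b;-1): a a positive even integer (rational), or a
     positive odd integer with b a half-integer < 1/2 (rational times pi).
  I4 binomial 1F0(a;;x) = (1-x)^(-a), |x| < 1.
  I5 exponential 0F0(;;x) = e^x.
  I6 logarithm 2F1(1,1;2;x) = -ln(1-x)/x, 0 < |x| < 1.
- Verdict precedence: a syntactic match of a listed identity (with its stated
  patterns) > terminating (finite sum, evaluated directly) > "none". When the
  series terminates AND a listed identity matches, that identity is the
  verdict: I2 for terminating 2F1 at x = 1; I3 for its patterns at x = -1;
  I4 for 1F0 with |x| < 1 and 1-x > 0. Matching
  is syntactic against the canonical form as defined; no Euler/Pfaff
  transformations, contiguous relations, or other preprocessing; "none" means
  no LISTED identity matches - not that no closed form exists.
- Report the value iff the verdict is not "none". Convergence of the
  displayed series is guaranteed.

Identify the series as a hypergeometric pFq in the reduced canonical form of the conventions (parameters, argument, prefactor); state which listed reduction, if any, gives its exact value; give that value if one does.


Prefactor 1/8, argument 3: 0F1 with upper {-} over lower {-3/2}. Verdict: none. Every listed pattern misses the 0F1 form at 3, upper {-}.

Key step: x = 3 and the factor k + 1/2 cancels (top and bottom), leaving C = 1/8, x = 3.
Step ratio: r(k) = 3 * 1 / [(k-3/2) (k+1)] - rational in k. x = 3; t_0 = 1/8; negate the roots.


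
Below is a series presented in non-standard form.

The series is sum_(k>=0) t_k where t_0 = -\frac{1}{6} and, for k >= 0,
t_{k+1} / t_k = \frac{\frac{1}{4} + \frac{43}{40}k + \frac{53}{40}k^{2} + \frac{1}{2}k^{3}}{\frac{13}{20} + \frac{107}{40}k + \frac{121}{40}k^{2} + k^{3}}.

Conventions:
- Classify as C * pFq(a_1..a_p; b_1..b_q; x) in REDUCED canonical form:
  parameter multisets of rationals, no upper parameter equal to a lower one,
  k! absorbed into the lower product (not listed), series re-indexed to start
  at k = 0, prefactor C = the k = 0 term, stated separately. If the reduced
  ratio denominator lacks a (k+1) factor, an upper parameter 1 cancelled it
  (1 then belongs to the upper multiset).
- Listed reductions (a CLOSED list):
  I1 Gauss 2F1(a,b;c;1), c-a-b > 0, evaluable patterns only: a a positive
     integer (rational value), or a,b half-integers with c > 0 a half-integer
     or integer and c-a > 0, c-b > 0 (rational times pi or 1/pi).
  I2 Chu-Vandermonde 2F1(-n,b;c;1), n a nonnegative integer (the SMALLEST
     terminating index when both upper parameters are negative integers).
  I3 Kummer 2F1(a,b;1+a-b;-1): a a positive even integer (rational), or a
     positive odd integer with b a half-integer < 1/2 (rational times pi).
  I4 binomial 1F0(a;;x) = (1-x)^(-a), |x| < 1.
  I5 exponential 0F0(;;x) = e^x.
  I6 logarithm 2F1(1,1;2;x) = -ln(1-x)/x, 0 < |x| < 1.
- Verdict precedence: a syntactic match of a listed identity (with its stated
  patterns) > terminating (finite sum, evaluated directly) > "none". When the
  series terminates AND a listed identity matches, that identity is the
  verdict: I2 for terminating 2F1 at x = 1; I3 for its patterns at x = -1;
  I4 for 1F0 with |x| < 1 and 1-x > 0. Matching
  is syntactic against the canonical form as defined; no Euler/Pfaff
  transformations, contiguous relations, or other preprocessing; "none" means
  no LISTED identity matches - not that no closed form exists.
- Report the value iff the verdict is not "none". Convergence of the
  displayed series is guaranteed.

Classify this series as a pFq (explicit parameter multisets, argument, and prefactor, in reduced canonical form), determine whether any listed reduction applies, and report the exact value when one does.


The tell: with t_0 = -\frac{1}{6}, the expanded ratio factors over Q; C = -1/6, roots give parameters.
Ratio: r(k) = \frac{1}{2} * (k+1) (k+\frac{5}{4}) / [(k+\frac{13}{8}) (k+1)] ; factor over Q: parameters, x = \frac{1}{2}, and C = -\frac{1}{6}.

Prefactor -\frac{1}{6}, argument \frac{1}{2}: 2F1 with upper {1, \frac{5}{4}} over lower {\frac{13}{8}}. Verdict: none. Every listed pattern misses the 2F1 form at \frac{1}{2}, upper {1, \frac{5}{4}}.


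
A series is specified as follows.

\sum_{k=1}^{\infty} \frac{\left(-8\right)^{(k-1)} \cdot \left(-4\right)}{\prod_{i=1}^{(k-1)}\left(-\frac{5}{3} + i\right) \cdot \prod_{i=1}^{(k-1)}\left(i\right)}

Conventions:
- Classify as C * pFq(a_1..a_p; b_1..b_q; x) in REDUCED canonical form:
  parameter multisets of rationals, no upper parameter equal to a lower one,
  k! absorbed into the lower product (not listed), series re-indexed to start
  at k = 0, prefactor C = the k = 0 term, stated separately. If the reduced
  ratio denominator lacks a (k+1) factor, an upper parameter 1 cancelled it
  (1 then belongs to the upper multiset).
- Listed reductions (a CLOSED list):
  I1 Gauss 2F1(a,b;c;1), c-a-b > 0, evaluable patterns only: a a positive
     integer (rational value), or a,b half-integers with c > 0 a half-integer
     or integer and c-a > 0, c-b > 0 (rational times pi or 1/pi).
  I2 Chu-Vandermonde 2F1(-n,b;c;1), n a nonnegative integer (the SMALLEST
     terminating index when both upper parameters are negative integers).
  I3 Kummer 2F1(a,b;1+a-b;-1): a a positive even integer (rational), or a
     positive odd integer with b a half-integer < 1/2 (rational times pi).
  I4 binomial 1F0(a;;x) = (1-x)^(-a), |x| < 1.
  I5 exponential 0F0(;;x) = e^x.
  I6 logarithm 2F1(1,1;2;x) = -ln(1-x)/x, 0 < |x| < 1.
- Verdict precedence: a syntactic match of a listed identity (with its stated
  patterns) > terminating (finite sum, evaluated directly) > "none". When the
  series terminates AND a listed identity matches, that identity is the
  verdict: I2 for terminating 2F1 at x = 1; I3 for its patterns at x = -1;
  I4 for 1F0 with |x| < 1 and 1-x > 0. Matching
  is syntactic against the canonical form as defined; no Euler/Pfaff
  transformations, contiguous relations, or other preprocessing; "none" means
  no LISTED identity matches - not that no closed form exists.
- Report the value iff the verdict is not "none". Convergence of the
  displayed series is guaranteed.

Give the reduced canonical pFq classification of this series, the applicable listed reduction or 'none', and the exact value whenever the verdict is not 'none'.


Classification (C = -4): 0F1 with upper {-}, lower {-\frac{2}{3}}, argument x = -8. Verdict: none. Every listed pattern misses the 0F1 form at -8, upper {-}.

Key observation: with t_0 = -4, the product of the first k integers (C = -4) is k!.
Adjacent-term ratio: r(k) = -8 * 1 / [(k-\frac{2}{3}) (k+1)] - rational in k, leading ratio -8; with t_0 = -4, classification follows.


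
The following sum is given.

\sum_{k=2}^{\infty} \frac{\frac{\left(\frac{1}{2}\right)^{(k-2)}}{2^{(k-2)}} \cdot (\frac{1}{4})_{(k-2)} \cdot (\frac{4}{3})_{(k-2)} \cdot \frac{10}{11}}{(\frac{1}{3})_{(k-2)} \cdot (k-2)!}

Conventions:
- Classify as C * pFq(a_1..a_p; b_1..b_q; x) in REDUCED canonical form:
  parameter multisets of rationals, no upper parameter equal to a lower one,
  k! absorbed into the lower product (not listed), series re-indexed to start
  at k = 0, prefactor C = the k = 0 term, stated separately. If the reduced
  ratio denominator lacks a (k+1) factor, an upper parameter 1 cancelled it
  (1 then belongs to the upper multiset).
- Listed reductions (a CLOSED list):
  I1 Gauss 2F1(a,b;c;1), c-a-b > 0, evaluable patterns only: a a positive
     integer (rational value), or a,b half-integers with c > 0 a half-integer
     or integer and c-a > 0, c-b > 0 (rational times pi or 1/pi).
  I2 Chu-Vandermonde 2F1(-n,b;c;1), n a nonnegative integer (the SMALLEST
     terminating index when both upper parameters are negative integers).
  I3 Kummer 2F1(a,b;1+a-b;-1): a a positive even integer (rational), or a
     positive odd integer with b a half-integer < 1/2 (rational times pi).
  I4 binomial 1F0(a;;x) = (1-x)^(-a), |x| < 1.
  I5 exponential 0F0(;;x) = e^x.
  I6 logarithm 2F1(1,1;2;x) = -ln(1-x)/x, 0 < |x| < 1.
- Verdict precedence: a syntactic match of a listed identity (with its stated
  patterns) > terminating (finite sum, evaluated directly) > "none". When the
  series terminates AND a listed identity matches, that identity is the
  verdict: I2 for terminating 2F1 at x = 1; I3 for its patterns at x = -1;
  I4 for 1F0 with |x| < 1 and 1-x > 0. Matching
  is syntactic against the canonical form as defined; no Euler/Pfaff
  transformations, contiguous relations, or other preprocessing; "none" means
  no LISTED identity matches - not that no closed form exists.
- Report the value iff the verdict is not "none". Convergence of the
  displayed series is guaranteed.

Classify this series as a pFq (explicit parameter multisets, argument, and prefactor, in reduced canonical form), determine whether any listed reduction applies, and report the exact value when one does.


Structural cue: with t_0 = \frac{10}{11}, the two k-th powers (prefactor 10/11) combine into one argument.
Ratio: r(k) = \frac{1}{4} * (k+\frac{1}{4}) (k+\frac{4}{3}) / [(k+\frac{1}{3}) (k+1)] - rational; roots negated = parameters, x = \frac{1}{4}, C = \frac{10}{11}.

The series (x = \frac{1}{4}) is 2F1: upper {\frac{1}{4}, \frac{4}{3}}, lower {\frac{1}{3}}, prefactor \frac{10}{11}. Verdict: none. A 2F1 with upper {\frac{1}{4}, \frac{4}{3}} fits none of I1-I6 at x = \frac{1}{4}; the sum runs forever.


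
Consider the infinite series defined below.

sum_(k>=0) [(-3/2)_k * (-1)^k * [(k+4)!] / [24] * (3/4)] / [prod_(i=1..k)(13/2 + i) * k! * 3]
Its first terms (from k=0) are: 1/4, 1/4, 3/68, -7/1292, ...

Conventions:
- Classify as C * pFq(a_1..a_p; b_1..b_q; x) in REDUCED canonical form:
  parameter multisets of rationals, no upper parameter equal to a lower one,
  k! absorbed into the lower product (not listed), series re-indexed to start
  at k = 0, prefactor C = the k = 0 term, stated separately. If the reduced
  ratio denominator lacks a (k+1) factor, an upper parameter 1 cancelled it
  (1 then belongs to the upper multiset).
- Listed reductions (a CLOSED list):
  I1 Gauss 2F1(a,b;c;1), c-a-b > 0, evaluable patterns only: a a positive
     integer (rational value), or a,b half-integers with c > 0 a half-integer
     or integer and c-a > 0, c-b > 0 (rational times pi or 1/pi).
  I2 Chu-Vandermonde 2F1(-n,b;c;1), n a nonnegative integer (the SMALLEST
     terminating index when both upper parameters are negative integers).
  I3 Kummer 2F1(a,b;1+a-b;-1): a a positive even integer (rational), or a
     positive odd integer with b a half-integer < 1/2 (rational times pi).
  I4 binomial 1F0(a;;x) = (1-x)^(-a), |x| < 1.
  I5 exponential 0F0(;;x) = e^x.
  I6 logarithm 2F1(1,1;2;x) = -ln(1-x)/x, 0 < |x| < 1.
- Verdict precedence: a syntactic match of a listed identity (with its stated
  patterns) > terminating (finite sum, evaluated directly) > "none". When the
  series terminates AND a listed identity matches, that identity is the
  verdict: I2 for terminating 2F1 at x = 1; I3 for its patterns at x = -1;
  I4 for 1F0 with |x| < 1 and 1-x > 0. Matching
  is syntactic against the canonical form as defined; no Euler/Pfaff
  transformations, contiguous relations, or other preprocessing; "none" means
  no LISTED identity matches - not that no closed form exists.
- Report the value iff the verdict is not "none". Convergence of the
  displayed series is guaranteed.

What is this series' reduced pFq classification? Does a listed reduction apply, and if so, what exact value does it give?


With C = 1/4: the canonical form is 2F1(-3/2, 5; 15/2; -1). Verdict: this is the Kummer evaluation I3 (x = -1; c = 15/2 equals 1+a-b for upper {-3/2, 5}: listed pattern). Hence: (45045/262144) * pi.

Key step: t_0 = 1/4 here, and the factorial ratio (C = 1/4) (k+a-1)!/(a-1)! is a rising factorial (a)_k.
Adjacent-term ratio: r(k) = (-1) * (k-3/2) (k+5) / [(k+15/2) (k+1)] - rational in k, leading ratio (-1); with t_0 = 1/4, classification follows.


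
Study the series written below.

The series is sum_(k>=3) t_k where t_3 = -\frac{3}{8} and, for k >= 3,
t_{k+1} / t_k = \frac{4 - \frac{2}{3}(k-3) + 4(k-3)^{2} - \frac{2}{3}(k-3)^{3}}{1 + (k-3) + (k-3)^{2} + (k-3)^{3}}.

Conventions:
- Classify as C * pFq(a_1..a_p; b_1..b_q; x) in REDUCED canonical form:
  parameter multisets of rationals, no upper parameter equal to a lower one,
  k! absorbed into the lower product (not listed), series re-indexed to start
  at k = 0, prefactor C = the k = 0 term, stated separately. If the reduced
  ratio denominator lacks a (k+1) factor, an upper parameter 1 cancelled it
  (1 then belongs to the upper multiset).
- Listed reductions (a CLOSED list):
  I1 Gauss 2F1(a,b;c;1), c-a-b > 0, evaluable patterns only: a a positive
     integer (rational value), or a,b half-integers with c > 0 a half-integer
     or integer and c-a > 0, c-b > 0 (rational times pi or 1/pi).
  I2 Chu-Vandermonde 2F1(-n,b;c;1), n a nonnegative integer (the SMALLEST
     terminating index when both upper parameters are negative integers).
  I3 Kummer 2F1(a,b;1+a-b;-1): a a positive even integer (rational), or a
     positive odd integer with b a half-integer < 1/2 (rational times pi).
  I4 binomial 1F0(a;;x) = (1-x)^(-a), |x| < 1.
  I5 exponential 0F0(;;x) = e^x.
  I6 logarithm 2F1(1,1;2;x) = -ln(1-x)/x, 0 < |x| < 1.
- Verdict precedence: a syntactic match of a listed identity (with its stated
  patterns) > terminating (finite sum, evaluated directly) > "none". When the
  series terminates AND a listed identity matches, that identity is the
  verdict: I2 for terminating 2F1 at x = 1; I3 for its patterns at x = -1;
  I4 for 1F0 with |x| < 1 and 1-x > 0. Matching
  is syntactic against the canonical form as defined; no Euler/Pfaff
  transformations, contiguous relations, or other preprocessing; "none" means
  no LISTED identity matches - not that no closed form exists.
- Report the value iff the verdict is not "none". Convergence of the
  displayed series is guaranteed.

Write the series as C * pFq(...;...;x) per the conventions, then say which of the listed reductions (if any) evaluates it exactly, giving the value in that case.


This is -\frac{3}{8} * 1F0(-6; -; -\frac{2}{3}) in reduced canonical form. Verdict at x = -\frac{2}{3}: binomial (I4) matches (the 1F0 binomial series: exponent 6, x = -\frac{2}{3}). Exact value: -\frac{15625}{1944}.

Key step: x = -\frac{2}{3} and cancel k^2 + 1 from the displayed ratio first; then C = -3/8.
Term ratio: r(k) = -\frac{2}{3} * (k-6) / [(k+1)] - poly over poly, x = -\frac{2}{3} from leading terms; C = -\frac{3}{8} at k = 0.


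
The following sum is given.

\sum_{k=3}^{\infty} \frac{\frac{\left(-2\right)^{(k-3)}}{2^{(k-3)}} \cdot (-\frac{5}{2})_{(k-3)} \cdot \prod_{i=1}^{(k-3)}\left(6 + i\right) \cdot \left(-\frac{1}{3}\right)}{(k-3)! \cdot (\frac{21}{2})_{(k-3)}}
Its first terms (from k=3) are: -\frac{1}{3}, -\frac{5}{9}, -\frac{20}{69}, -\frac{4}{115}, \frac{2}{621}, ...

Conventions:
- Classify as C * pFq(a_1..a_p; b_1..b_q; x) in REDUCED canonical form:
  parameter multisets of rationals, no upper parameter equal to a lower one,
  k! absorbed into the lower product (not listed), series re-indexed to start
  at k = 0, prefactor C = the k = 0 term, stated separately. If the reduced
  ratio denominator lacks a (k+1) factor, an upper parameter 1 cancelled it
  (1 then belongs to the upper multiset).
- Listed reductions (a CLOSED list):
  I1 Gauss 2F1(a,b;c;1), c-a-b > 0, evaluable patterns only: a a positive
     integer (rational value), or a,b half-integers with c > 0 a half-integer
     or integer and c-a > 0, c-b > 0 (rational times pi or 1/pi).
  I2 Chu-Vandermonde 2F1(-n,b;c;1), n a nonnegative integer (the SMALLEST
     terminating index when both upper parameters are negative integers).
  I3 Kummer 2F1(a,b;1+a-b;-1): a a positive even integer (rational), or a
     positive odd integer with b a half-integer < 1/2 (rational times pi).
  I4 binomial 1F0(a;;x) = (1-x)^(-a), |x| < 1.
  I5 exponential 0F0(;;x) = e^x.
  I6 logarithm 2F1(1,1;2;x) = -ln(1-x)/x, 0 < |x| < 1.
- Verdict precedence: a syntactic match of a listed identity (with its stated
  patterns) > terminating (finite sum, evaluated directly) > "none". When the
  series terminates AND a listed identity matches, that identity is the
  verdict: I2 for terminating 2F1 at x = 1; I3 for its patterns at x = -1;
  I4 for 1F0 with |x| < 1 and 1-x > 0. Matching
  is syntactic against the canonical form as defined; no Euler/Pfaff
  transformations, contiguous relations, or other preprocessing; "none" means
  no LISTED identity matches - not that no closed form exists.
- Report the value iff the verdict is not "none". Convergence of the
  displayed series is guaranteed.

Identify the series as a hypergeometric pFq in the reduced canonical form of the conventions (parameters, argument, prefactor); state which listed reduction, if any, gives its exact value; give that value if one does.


Reduced: x = -1, 2F1, upper = {-\frac{5}{2}, 7}, lower = {\frac{21}{2}}, C = -\frac{1}{3}. Verdict: this is Kummer's theorem (I3) (x = -1; c = \frac{21}{2} equals 1+a-b for upper {-\frac{5}{2}, 7}: listed pattern). Hence: \left(-\frac{1616615}{4194304}\right) \cdot \pi.

First insight: x = -1 and the two k-th powers (prefactor -1/3) combine into one argument.
Term ratio: r(k) = -1 * (k-\frac{5}{2}) (k+7) / [(k+\frac{21}{2}) (k+1)] - rational in k, leading ratio -1; with t_0 = -\frac{1}{3}, classification follows.


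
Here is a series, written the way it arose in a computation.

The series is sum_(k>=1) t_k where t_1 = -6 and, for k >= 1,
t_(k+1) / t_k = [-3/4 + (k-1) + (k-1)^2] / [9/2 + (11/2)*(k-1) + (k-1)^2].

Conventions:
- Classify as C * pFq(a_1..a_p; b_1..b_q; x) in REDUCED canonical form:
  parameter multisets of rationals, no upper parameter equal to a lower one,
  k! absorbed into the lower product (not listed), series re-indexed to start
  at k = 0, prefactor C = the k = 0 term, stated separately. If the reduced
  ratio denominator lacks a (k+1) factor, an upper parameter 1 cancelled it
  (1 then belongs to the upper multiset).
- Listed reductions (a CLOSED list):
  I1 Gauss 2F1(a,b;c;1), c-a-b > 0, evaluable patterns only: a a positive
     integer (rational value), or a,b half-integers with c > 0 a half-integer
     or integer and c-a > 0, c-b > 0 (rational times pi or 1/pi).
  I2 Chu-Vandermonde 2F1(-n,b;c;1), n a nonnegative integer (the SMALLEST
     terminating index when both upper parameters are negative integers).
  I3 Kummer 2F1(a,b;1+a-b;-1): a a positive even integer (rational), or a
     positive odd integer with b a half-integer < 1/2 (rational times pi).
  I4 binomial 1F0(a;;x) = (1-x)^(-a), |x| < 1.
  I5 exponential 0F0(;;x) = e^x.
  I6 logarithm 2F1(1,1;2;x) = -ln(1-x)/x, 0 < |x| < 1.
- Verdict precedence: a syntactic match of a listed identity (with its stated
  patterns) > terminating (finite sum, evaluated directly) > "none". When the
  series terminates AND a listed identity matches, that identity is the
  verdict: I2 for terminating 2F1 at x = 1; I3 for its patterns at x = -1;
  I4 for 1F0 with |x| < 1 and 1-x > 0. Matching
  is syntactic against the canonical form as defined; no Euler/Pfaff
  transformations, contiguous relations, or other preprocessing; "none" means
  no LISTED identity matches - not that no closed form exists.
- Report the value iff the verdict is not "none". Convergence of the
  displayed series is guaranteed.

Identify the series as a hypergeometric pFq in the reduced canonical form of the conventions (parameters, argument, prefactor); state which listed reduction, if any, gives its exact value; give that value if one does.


The tell: x = 1 and factor the ratio over Q (prefactor -6): negated roots = parameters.
Ratio: r(k) = 1 * (k-1/2) (k+3/2) / [(k+9/2) (k+1)] ; factor over Q: parameters, x = 1, and C = -6.

At argument 1: a 2F1 with upper {-1/2, 3/2}, lower {9/2}, scaled by C = -6. Verdict: this is the half-integer Gauss pattern (I1) (x = 1; upper {-1/2, 3/2} half-integers, c = 9/2 in the evaluable pattern). Its exact value is (-1575/1024) * pi.


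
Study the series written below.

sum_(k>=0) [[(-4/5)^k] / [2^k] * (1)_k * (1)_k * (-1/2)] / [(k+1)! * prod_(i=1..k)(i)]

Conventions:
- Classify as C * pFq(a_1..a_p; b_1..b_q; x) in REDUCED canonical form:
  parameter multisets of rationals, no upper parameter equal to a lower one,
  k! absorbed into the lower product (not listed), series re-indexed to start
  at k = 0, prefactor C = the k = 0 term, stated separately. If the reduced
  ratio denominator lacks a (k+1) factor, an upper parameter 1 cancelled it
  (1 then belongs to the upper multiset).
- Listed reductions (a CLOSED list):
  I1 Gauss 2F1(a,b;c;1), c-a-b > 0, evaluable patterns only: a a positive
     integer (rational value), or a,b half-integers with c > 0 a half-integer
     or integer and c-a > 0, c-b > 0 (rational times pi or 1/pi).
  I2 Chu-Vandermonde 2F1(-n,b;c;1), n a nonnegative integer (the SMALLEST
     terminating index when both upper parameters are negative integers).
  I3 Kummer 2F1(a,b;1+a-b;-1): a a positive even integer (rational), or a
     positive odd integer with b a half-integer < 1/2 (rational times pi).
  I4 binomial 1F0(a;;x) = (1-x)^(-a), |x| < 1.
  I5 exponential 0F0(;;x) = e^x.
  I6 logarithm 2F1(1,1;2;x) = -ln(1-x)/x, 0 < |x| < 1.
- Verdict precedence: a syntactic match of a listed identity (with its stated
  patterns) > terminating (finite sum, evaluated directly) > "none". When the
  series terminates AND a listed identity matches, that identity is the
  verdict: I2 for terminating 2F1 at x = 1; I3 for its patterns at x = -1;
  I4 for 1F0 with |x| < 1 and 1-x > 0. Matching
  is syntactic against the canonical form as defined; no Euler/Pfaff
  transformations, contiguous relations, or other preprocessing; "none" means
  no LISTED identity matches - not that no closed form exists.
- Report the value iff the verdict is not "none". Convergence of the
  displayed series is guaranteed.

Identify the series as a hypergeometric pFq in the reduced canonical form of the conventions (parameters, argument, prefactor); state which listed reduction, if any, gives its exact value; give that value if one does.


Structural cue: with t_0 = -1/2, the two k-th powers (prefactor -1/2) combine into one argument.
Step ratio: r(k) = (-2/5) * (k+1) (k+1) / [(k+2) (k+1)] - rational; roots negated = parameters, x = (-2/5), C = -1/2.

Prefactor -1/2, argument -2/5: 2F1 with upper {1, 1} over lower {2}. Verdict: logarithm (I6) fires (the logarithm: parameters (1,1;2), x = -2/5). Hence: (-5/4) * ln(7/5).


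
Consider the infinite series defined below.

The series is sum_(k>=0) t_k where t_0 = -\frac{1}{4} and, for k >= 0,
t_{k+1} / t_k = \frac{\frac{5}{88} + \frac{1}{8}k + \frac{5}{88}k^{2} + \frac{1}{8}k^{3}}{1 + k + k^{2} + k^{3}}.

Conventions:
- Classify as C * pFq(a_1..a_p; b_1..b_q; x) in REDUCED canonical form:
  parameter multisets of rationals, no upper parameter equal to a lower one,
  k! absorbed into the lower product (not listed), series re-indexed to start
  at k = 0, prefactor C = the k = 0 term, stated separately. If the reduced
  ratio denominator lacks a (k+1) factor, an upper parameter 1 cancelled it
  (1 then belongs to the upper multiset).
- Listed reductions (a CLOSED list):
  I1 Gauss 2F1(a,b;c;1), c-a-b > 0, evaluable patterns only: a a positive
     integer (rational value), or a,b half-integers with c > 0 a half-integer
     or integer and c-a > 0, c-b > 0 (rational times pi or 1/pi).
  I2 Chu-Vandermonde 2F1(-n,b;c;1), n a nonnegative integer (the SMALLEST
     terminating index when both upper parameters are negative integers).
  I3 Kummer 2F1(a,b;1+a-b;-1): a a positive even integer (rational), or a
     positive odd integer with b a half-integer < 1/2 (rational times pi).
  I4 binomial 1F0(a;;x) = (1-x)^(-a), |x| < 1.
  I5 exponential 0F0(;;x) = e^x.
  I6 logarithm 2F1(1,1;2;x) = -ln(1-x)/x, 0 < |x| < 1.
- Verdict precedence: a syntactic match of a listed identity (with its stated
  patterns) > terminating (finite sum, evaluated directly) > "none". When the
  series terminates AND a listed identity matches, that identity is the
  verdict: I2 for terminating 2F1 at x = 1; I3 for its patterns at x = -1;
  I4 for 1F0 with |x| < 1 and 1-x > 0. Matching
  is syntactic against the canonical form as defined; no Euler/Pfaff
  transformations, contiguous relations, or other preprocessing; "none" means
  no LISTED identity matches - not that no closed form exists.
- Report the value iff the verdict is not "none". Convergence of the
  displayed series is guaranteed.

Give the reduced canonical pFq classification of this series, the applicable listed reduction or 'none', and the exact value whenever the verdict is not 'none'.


Classification (C = -\frac{1}{4}): 1F0 with upper {\frac{5}{11}}, lower {-}, argument x = \frac{1}{8}. Verdict: the binomial series (I4) matches (the 1F0 binomial series: exponent -5/11, x = \frac{1}{8}). Value: \left(-\frac{1}{4}\right) \cdot \left(\frac{7}{8}\right)^{-\frac{5}{11}}.

Key observation: from the first term -\frac{1}{4}: the expanded ratio factors over Q; C = -1/4, roots give parameters.
Term ratio: r(k) = \frac{1}{8} * (k+\frac{5}{11}) / [(k+1)] - rational in k. x = \frac{1}{8}; t_0 = -\frac{1}{4}; negate the roots.
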